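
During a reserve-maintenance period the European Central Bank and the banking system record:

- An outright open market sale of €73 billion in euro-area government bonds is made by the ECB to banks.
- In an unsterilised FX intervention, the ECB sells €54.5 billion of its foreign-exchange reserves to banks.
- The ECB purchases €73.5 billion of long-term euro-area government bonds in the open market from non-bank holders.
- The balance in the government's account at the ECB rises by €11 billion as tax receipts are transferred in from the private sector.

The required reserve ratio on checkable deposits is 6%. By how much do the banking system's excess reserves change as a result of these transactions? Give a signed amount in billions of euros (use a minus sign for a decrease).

-€68.75 billion

OMO sale (to banks) €73 billion: reserves −€73B, deposits 0.
FX sale €54.5 billion: reserves −€54.5B, deposits 0.
Asset purchase (from non-banks) €73.5 billion: reserves +€73.5B, deposits +€73.5B.
Government account inflow €11 billion: reserves −€11B, deposits −€11B.
Totals: Δreserves = −€65B, Δdeposits = +€62.5B.
Δrequired reserves = 6% × +€62.5B = +€3.75B.
Δexcess reserves = Δreserves − Δrequired = −€65B − (+€3.75B) = -€68.75 billion.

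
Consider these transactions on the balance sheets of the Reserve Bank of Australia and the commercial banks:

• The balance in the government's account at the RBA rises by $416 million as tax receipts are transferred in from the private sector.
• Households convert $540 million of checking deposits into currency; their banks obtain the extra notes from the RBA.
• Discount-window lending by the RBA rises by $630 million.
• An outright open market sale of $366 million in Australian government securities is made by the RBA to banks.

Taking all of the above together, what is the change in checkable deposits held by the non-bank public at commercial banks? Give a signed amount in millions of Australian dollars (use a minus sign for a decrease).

-$956 million

RBA balance sheet:
  Assets:      Securities −$366M, Loans to banks +$630M
  Liabilities: Bank reserves −$692M, Currency in circulation +$540M, Government deposits +$416M
Commercial banking system:
  Assets:      Reserves at CB −$692M, Securities +$366M
  Liabilities: Checkable deposits −$956M, Borrowings from CB +$630M
So the change in checkable deposits held by the non-bank public at commercial banks is -$956 million.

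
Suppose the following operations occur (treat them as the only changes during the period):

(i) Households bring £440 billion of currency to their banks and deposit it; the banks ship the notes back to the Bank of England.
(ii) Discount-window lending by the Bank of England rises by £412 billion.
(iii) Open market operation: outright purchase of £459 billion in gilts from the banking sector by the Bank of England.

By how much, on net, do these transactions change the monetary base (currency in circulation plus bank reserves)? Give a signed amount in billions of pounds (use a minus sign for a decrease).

Currency deposit £440 billion: just a shift between currency and reserves — both are base money → 0.
Discount-window loan £412 billion: Bank of England balance sheet expands → +£412B.
OMO purchase (from banks) £459 billion: Bank of England balance sheet expands → +£459B.
Net: 0 + 412 + 459 = +£871 billion.

+£871 billion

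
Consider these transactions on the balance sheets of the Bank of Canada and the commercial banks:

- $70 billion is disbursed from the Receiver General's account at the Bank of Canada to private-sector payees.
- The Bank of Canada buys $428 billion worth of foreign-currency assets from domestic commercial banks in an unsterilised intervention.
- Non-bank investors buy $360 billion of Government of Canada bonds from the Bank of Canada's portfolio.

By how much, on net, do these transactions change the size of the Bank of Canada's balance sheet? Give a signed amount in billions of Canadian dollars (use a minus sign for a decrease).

Bank of Canada balance sheet:
  Assets:      Securities −$360B, Foreign assets +$428B
  Liabilities: Bank reserves +$138B, Government deposits −$70B
Commercial banking system:
  Assets:      Reserves at CB +$138B, Foreign assets −$428B
  Liabilities: Checkable deposits −$290B
Change in total Bank of Canada assets = +$68 billion.

+$68 billion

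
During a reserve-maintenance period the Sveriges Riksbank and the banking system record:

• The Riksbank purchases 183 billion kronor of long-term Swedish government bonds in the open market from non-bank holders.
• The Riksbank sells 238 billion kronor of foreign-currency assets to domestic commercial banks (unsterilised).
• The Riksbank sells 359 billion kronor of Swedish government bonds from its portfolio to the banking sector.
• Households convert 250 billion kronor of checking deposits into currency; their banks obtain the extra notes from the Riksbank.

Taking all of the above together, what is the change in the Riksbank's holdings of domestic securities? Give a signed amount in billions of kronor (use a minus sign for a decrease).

-176 billion

Asset purchase (from non-banks) 183 billion kronor: securities added to the Riksbank's portfolio → +183B.
FX sale 238 billion kronor: the Riksbank's securities portfolio is untouched → 0.
OMO sale (to banks) 359 billion kronor: securities removed from the Riksbank's portfolio → −359B.
Currency withdrawal 250 billion kronor: the Riksbank's securities portfolio is untouched → 0.
Net: 183 + 0 − 359 + 0 = -176 billion.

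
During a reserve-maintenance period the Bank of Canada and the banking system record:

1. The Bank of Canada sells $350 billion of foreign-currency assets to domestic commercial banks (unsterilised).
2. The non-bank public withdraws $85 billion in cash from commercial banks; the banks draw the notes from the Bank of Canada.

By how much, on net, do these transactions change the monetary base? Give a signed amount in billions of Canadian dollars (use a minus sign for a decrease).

-$350 billion

FX sale $350 billion: Bank of Canada balance sheet contracts → −$350B.
Currency withdrawal $85 billion: just a shift between currency and reserves — both are base money → 0.
Net: −350 + 0 = -$350 billion.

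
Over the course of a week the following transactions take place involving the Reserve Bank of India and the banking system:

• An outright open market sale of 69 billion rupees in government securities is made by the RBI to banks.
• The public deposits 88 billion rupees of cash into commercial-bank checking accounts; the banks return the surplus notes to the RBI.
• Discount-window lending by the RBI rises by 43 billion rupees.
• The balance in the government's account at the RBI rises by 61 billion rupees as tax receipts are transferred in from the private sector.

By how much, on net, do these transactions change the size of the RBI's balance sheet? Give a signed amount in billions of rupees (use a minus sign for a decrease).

-26 billion

RBI balance sheet:
  Assets:      Securities −69B, Loans to banks +43B
  Liabilities: Bank reserves +1B, Currency in circulation −88B, Government deposits +61B
Change in total RBI assets = -26 billion.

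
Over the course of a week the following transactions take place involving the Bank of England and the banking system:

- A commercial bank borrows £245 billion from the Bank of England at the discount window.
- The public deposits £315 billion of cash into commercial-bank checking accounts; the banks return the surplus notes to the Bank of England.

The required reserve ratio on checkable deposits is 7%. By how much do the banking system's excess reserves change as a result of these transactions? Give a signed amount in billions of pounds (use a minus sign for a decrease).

Discount-window loan £245 billion: reserves +£245B, deposits 0.
Currency deposit £315 billion: reserves +£315B, deposits +£315B.
Totals: Δreserves = +£560B, Δdeposits = +£315B.
Δrequired reserves = 7% × +£315B = +£22.05B.
Δexcess reserves = Δreserves − Δrequired = +£560B − (+£22.05B) = +£537.95 billion.

+£537.95 billion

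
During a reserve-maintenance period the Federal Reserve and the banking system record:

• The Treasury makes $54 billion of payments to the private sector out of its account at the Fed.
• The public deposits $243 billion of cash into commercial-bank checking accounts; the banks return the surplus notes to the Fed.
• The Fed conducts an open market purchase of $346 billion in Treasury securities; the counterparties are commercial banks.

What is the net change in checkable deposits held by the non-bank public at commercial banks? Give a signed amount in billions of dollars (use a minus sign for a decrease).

Government spending $54 billion: non-bank counterparties' bank balances rise → +$54B.
Currency deposit $243 billion: non-bank counterparties' bank balances rise → +$243B.
OMO purchase (from banks) $346 billion: the counterparty is a bank, so public deposits are unchanged → 0.
Net: 54 + 243 + 0 = +$297 billion.

+$297 billion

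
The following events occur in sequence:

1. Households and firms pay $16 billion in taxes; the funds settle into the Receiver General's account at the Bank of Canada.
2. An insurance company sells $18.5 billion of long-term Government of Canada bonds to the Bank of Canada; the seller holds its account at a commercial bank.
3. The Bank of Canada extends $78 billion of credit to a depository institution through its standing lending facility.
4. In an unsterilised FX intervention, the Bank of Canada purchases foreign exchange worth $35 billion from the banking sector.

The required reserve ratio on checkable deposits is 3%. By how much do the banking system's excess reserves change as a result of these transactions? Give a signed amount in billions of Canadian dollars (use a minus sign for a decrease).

Government account inflow $16 billion: reserves −$16B, deposits −$16B.
Asset purchase (from non-banks) $18.5 billion: reserves +$18.5B, deposits +$18.5B.
Discount-window loan $78 billion: reserves +$78B, deposits 0.
FX purchase $35 billion: reserves +$35B, deposits 0.
Totals: Δreserves = +$115.5B, Δdeposits = +$2.5B.
Δrequired reserves = 3% × +$2.5B = +$0.075B.
Δexcess reserves = Δreserves − Δrequired = +$115.5B − (+$0.075B) = +$115.425 billion.

+$115.425 billion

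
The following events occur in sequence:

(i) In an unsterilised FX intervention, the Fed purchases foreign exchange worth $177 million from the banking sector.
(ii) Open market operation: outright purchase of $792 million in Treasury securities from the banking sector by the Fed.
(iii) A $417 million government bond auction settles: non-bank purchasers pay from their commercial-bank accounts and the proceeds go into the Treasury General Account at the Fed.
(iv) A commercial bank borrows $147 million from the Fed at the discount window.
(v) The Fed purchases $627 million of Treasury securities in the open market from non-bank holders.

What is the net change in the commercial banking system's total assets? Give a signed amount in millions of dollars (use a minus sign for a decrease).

+$357 million

FX purchase $177 million: just an asset swap on bank balance sheets → 0.
OMO purchase (from banks) $792 million: just an asset swap on bank balance sheets → 0.
Government account inflow $417 million: bank balance sheets shrink → −$417M.
Discount-window loan $147 million: bank balance sheets expand → +$147M.
Asset purchase (from non-banks) $627 million: bank balance sheets expand → +$627M.
Net: 0 + 0 − 417 + 147 + 627 = +$357 million.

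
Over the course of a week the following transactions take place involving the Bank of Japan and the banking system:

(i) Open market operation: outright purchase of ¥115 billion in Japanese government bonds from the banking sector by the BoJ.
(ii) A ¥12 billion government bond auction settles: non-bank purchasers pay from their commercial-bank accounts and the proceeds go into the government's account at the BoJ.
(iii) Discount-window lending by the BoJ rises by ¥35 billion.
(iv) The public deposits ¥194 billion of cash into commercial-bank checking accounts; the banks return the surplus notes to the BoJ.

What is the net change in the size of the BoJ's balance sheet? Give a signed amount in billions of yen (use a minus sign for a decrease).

OMO purchase (from banks) ¥115 billion: a BoJ asset is acquired → +¥115B.
Government account inflow ¥12 billion: only the composition of liabilities changes → 0.
Discount-window loan ¥35 billion: a BoJ asset is acquired → +¥35B.
Currency deposit ¥194 billion: only the composition of liabilities changes → 0.
Net: 115 + 0 + 35 + 0 = +¥150 billion.

+¥150 billion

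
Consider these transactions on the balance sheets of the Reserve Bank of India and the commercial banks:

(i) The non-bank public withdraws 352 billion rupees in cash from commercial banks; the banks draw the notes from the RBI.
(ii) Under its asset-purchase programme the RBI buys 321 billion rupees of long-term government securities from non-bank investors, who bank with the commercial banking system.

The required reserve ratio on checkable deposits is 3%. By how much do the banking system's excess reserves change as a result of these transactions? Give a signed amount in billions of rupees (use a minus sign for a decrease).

Currency withdrawal 352 billion rupees: reserves −352B, deposits −352B.
Asset purchase (from non-banks) 321 billion rupees: reserves +321B, deposits +321B.
Totals: Δreserves = −31B, Δdeposits = −31B.
Δrequired reserves = 3% × −31B = −0.93B.
Δexcess reserves = Δreserves − Δrequired = −31B − (−0.93B) = -30.07 billion.

-30.07 billion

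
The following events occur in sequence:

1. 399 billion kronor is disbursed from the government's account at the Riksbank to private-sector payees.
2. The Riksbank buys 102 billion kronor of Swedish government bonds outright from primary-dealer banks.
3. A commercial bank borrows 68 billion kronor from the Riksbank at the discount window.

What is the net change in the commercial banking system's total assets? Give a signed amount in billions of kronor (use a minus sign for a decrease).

Riksbank balance sheet:
  Assets:      Securities +102B, Loans to banks +68B
  Liabilities: Bank reserves +569B, Government deposits −399B
Commercial banking system:
  Assets:      Reserves at CB +569B, Securities −102B
  Liabilities: Checkable deposits +399B, Borrowings from CB +68B
Change in total bank assets = +467 billion.

+467 billion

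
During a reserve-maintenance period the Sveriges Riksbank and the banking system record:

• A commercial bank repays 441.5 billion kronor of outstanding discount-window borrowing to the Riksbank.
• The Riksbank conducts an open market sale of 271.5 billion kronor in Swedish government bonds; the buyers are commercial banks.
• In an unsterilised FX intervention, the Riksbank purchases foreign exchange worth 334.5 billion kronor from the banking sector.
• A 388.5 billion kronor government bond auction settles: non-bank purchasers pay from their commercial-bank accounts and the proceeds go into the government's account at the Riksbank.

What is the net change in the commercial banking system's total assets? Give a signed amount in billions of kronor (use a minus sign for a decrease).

-830 billion

Discount-window repayment 441.5 billion kronor: bank balance sheets shrink → −441.5B.
OMO sale (to banks) 271.5 billion kronor: just an asset swap on bank balance sheets → 0.
FX purchase 334.5 billion kronor: just an asset swap on bank balance sheets → 0.
Government account inflow 388.5 billion kronor: bank balance sheets shrink → −388.5B.
Net: −441.5 + 0 + 0 − 388.5 = -830 billion.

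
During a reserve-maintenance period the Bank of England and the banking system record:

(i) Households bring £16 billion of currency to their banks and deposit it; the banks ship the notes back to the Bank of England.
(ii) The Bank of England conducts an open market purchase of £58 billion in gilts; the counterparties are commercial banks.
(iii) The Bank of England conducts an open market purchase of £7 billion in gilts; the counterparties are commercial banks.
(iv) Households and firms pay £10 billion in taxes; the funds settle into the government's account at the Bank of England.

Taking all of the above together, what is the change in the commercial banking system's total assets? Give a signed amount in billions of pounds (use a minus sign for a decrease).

Currency deposit £16 billion: bank balance sheets expand → +£16B.
OMO purchase (from banks) £58 billion: just an asset swap on bank balance sheets → 0.
OMO purchase (from banks) £7 billion: just an asset swap on bank balance sheets → 0.
Government account inflow £10 billion: bank balance sheets shrink → −£10B.
Net: 16 + 0 + 0 − 10 = +£6 billion.

+£6 billion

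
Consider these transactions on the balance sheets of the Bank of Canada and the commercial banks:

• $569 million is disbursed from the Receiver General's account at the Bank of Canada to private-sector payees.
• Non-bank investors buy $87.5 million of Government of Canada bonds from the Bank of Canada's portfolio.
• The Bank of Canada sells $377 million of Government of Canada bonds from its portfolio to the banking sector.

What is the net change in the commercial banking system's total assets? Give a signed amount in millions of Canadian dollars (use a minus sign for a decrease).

Bank of Canada balance sheet:
  Assets:      Securities −$464.5M
  Liabilities: Bank reserves +$104.5M, Government deposits −$569M
Commercial banking system:
  Assets:      Reserves at CB +$104.5M, Securities +$377M
  Liabilities: Checkable deposits +$481.5M
Change in total bank assets = +$481.5 million.

+$481.5 million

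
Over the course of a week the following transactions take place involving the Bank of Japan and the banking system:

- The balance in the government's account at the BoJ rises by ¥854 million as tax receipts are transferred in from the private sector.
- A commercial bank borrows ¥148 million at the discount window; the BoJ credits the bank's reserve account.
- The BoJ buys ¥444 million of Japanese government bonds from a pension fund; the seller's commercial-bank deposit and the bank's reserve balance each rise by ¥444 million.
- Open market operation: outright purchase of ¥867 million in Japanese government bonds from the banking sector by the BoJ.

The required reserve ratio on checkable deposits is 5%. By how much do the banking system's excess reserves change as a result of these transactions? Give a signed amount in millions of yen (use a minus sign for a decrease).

+¥625.5 million

Government account inflow ¥854 million: reserves −¥854M, deposits −¥854M.
Discount-window loan ¥148 million: reserves +¥148M, deposits 0.
Asset purchase (from non-banks) ¥444 million: reserves +¥444M, deposits +¥444M.
OMO purchase (from banks) ¥867 million: reserves +¥867M, deposits 0.
Totals: Δreserves = +¥605M, Δdeposits = −¥410M.
Δrequired reserves = 5% × −¥410M = −¥20.5M.
Δexcess reserves = Δreserves − Δrequired = +¥605M − (−¥20.5M) = +¥625.5 million.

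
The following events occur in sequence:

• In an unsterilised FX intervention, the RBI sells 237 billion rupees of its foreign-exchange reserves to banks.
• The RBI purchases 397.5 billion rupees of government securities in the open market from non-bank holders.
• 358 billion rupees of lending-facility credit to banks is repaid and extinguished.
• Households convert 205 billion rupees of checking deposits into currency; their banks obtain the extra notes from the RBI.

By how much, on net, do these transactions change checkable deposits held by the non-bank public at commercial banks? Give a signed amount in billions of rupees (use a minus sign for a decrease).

RBI balance sheet:
  Assets:      Securities +397.5B, Loans to banks −358B, Foreign assets −237B
  Liabilities: Bank reserves −402.5B, Currency in circulation +205B
Commercial banking system:
  Assets:      Reserves at CB −402.5B, Foreign assets +237B
  Liabilities: Checkable deposits +192.5B, Borrowings from CB −358B
So the change in checkable deposits held by the non-bank public at commercial banks is +192.5 billion.

+192.5 billion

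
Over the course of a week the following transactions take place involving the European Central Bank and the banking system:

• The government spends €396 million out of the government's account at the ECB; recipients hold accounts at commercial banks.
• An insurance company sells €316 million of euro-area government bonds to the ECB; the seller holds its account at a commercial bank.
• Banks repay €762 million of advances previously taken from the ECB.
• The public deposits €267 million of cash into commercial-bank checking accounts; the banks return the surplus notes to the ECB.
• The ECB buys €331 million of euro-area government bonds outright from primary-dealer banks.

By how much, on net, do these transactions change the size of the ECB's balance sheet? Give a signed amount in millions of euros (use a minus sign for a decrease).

-€115 million

Government spending €396 million: only the composition of liabilities changes → 0.
Asset purchase (from non-banks) €316 million: an ECB asset is acquired → +€316M.
Discount-window repayment €762 million: an ECB asset is shed → −€762M.
Currency deposit €267 million: only the composition of liabilities changes → 0.
OMO purchase (from banks) €331 million: an ECB asset is acquired → +€331M.
Net: 0 + 316 − 762 + 0 + 331 = -€115 million.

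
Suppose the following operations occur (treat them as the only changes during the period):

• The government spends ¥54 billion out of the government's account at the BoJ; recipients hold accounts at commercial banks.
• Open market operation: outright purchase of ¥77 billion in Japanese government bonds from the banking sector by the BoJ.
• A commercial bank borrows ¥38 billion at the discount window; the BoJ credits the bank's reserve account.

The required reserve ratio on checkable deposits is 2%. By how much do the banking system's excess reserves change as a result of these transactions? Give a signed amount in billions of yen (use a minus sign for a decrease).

Government spending ¥54 billion: reserves +¥54B, deposits +¥54B.
OMO purchase (from banks) ¥77 billion: reserves +¥77B, deposits 0.
Discount-window loan ¥38 billion: reserves +¥38B, deposits 0.
Totals: Δreserves = +¥169B, Δdeposits = +¥54B.
Δrequired reserves = 2% × +¥54B = +¥1.08B.
Δexcess reserves = Δreserves − Δrequired = +¥169B − (+¥1.08B) = +¥167.92 billion.

+¥167.92 billion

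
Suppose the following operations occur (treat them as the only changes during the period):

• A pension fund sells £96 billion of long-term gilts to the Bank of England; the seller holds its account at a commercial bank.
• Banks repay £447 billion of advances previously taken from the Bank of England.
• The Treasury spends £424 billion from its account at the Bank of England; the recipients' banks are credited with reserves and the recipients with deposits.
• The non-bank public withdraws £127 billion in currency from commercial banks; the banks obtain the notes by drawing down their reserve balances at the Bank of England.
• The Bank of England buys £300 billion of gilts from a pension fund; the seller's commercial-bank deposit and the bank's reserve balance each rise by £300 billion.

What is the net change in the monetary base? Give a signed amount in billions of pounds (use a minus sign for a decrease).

Bank of England balance sheet:
  Assets:      Securities +£396B, Loans to banks −£447B
  Liabilities: Bank reserves +£246B, Currency in circulation +£127B, Government deposits −£424B
Commercial banking system:
  Assets:      Reserves at CB +£246B
  Liabilities: Checkable deposits +£693B, Borrowings from CB −£447B
Monetary base = currency + reserves: +£127B + (+£246B) = +£373 billion.

+£373 billion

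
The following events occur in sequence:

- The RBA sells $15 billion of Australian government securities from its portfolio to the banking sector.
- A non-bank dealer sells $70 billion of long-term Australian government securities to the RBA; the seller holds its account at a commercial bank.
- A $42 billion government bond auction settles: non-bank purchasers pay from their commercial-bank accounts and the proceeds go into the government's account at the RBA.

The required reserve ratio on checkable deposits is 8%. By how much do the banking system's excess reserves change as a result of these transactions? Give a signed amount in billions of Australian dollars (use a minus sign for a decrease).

OMO sale (to banks) $15 billion: reserves −$15B, deposits 0.
Asset purchase (from non-banks) $70 billion: reserves +$70B, deposits +$70B.
Government account inflow $42 billion: reserves −$42B, deposits −$42B.
Totals: Δreserves = +$13B, Δdeposits = +$28B.
Δrequired reserves = 8% × +$28B = +$2.24B.
Δexcess reserves = Δreserves − Δrequired = +$13B − (+$2.24B) = +$10.76 billion.

+$10.76 billion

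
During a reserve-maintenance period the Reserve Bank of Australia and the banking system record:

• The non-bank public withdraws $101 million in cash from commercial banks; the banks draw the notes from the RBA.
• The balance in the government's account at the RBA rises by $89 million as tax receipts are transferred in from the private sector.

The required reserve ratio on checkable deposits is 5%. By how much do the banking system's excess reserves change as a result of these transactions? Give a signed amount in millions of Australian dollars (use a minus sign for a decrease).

-$180.5 million

Currency withdrawal $101 million: reserves −$101M, deposits −$101M.
Government account inflow $89 million: reserves −$89M, deposits −$89M.
Totals: Δreserves = −$190M, Δdeposits = −$190M.
Δrequired reserves = 5% × −$190M = −$9.5M.
Δexcess reserves = Δreserves − Δrequired = −$190M − (−$9.5M) = -$180.5 million.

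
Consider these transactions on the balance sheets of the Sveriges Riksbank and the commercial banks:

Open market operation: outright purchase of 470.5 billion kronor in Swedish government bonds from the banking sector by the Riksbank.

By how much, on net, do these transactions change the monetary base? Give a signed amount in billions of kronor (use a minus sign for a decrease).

+470.5 billion

Riksbank balance sheet:
  Assets:      Securities +470.5B
  Liabilities: Bank reserves +470.5B
Commercial banking system:
  Assets:      Reserves at CB +470.5B, Securities −470.5B
  Liabilities: no change
Monetary base = currency + reserves: 0 + (+470.5B) = +470.5 billion.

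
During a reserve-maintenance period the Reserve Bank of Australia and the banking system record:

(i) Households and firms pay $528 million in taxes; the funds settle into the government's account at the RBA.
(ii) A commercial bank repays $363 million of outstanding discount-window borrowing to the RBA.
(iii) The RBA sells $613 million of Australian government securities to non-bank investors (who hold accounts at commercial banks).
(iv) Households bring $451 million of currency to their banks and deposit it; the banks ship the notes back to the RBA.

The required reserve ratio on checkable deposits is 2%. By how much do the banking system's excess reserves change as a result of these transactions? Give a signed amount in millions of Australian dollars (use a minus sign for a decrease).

Government account inflow $528 million: reserves −$528M, deposits −$528M.
Discount-window repayment $363 million: reserves −$363M, deposits 0.
Asset sale (to non-banks) $613 million: reserves −$613M, deposits −$613M.
Currency deposit $451 million: reserves +$451M, deposits +$451M.
Totals: Δreserves = −$1053M, Δdeposits = −$690M.
Δrequired reserves = 2% × −$690M = −$13.8M.
Δexcess reserves = Δreserves − Δrequired = −$1053M − (−$13.8M) = -$1039.2 million.

-$1039.2 million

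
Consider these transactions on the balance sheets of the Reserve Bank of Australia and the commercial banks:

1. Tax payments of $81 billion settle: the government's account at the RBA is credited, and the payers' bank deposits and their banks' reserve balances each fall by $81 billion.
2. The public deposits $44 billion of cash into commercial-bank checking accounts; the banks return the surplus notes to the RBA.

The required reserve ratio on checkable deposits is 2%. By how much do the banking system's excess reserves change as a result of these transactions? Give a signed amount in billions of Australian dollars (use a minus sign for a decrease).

-$36.26 billion

Government account inflow $81 billion: reserves −$81B, deposits −$81B.
Currency deposit $44 billion: reserves +$44B, deposits +$44B.
Totals: Δreserves = −$37B, Δdeposits = −$37B.
Δrequired reserves = 2% × −$37B = −$0.74B.
Δexcess reserves = Δreserves − Δrequired = −$37B − (−$0.74B) = -$36.26 billion.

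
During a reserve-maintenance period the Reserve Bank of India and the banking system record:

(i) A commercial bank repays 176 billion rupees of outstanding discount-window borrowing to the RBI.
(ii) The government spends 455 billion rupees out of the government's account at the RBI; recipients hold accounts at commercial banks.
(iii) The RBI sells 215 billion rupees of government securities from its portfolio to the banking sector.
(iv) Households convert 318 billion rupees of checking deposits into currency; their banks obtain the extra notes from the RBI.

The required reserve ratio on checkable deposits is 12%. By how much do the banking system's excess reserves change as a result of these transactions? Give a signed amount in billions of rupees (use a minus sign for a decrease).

-270.44 billion

Discount-window repayment 176 billion rupees: reserves −176B, deposits 0.
Government spending 455 billion rupees: reserves +455B, deposits +455B.
OMO sale (to banks) 215 billion rupees: reserves −215B, deposits 0.
Currency withdrawal 318 billion rupees: reserves −318B, deposits −318B.
Totals: Δreserves = −254B, Δdeposits = +137B.
Δrequired reserves = 12% × +137B = +16.44B.
Δexcess reserves = Δreserves − Δrequired = −254B − (+16.44B) = -270.44 billion.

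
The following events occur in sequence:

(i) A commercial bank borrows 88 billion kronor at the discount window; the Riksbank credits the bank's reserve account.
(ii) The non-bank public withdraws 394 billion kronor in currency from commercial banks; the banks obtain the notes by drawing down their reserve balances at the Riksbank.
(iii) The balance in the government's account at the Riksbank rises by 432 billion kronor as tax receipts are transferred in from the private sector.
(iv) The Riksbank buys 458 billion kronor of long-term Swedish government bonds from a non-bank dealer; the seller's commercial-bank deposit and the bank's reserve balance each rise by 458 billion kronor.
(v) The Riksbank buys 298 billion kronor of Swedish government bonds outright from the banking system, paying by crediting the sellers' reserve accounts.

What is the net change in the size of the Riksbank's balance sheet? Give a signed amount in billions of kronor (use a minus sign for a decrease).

Discount-window loan 88 billion kronor: a Riksbank asset is acquired → +88B.
Currency withdrawal 394 billion kronor: only the composition of liabilities changes → 0.
Government account inflow 432 billion kronor: only the composition of liabilities changes → 0.
Asset purchase (from non-banks) 458 billion kronor: a Riksbank asset is acquired → +458B.
OMO purchase (from banks) 298 billion kronor: a Riksbank asset is acquired → +298B.
Net: 88 + 0 + 0 + 458 + 298 = +844 billion.

+844 billion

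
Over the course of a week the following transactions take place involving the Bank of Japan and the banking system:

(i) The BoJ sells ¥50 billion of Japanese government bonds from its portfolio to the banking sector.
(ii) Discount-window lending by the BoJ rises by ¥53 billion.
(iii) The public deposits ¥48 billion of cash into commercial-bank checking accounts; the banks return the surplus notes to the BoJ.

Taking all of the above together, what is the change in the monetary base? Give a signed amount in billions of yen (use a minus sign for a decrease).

+¥3 billion

OMO sale (to banks) ¥50 billion: BoJ balance sheet contracts → −¥50B.
Discount-window loan ¥53 billion: BoJ balance sheet expands → +¥53B.
Currency deposit ¥48 billion: just a shift between currency and reserves — both are base money → 0.
Net: −50 + 53 + 0 = +¥3 billion.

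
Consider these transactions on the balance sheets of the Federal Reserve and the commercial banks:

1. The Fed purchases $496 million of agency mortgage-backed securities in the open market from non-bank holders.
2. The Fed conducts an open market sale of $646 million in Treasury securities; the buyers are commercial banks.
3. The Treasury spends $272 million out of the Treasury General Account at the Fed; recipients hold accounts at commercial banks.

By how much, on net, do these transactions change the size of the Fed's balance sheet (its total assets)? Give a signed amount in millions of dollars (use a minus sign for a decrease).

Fed balance sheet:
  Assets:      Securities −$150M
  Liabilities: Bank reserves +$122M, Government deposits −$272M
Change in total Fed assets = -$150 million.

-$150 million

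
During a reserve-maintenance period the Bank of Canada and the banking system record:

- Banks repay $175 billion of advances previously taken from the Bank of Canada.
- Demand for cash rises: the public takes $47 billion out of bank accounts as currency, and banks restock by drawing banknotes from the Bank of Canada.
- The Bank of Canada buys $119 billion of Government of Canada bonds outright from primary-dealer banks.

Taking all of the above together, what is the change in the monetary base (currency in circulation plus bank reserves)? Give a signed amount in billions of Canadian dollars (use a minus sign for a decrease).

-$56 billion

Bank of Canada balance sheet:
  Assets:      Securities +$119B, Loans to banks −$175B
  Liabilities: Bank reserves −$103B, Currency in circulation +$47B
Commercial banking system:
  Assets:      Reserves at CB −$103B, Securities −$119B
  Liabilities: Checkable deposits −$47B, Borrowings from CB −$175B
Monetary base = currency + reserves: +$47B + (−$103B) = -$56 billion.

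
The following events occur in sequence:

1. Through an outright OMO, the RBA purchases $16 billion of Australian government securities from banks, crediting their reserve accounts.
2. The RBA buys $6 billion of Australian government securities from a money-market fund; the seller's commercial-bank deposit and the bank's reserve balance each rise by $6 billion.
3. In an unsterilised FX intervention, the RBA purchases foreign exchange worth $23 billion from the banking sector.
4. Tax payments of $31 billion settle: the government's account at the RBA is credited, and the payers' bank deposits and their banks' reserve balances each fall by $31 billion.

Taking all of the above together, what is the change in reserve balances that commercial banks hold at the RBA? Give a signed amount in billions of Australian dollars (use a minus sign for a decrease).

RBA balance sheet:
  Assets:      Securities +$22B, Foreign assets +$23B
  Liabilities: Bank reserves +$14B, Government deposits +$31B
So the change in reserve balances that commercial banks hold at the RBA is +$14 billion.

+$14 billion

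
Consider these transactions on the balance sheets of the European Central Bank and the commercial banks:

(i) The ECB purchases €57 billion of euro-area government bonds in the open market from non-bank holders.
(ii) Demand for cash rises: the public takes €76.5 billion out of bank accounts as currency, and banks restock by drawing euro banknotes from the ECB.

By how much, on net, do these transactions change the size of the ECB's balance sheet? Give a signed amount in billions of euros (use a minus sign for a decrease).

Asset purchase (from non-banks) €57 billion: an ECB asset is acquired → +€57B.
Currency withdrawal €76.5 billion: only the composition of liabilities changes → 0.
Net: 57 + 0 = +€57 billion.

+€57 billion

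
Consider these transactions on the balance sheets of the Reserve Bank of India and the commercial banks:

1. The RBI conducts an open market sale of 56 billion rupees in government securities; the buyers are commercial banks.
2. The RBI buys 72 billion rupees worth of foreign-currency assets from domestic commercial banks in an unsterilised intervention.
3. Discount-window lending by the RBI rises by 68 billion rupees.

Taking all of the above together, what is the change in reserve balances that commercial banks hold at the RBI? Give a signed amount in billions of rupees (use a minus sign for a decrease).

+84 billion

OMO sale (to banks) 56 billion rupees: the buying banks pay out of their reserve balances → −56B.
FX purchase 72 billion rupees: the RBI pays by crediting reserve accounts → +72B.
Discount-window loan 68 billion rupees: the loan is credited to the bank's reserve account → +68B.
Net: −56 + 72 + 68 = +84 billion.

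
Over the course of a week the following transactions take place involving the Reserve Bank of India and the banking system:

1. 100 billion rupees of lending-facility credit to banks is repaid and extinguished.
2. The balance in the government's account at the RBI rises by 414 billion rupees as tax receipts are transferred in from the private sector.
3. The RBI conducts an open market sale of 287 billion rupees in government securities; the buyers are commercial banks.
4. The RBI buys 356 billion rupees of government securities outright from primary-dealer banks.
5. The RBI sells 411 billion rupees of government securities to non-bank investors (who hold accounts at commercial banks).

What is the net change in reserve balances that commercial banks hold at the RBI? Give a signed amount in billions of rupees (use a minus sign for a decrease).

-856 billion

Discount-window repayment 100 billion rupees: repayment is debited from reserves → −100B.
Government account inflow 414 billion rupees: funds move from bank reserves into the government account → −414B.
OMO sale (to banks) 287 billion rupees: the buying banks pay out of their reserve balances → −287B.
OMO purchase (from banks) 356 billion rupees: the RBI pays by crediting reserve accounts → +356B.
Asset sale (to non-banks) 411 billion rupees: the non-bank buyers' banks settle from reserves → −411B.
Net: −100 − 414 − 287 + 356 − 411 = -856 billion.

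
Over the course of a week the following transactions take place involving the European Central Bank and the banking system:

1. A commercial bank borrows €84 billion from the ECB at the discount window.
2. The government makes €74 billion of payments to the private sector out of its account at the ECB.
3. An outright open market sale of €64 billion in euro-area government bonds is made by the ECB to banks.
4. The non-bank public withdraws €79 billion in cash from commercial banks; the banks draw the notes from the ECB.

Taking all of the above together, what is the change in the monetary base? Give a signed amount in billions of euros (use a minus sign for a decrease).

+€94 billion

Discount-window loan €84 billion: ECB balance sheet expands → +€84B.
Government spending €74 billion: a non-base liability converts back to reserves → +€74B.
OMO sale (to banks) €64 billion: ECB balance sheet contracts → −€64B.
Currency withdrawal €79 billion: just a shift between currency and reserves — both are base money → 0.
Net: 84 + 74 − 64 + 0 = +€94 billion.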